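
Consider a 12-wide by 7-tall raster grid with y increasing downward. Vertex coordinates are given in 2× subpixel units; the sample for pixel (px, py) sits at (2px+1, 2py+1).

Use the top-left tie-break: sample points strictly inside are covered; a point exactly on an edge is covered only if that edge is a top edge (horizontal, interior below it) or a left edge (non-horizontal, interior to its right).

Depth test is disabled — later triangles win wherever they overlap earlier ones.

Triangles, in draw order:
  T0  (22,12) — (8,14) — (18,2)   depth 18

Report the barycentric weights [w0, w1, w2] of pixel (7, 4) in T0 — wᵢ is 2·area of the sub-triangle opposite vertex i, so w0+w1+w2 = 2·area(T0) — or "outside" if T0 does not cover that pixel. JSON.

T0:
  2·area = 148
  edge (22, 12)→(8, 14): d=(-14,2) right/bottom  bias=-1
  edge (8, 14)→(18, 2): d=(10,-12) top-left  bias=+0
  edge (18, 2)→(22, 12): d=(4,10) right/bottom  bias=-1
    (8,2)@(17, 5): e=[108,18,22] → #
    (9,2)@(19, 5): e=[104,42,2] → #
    (10,2)@(21, 5): e=[100,66,-18] → ·
    (7,3)@(15, 7): e=[84,14,50] → #
    (10,3)@(21, 7): e=[72,86,-10] → ·
    (6,4)@(13, 9): e=[60,10,78] → #
    (10,4)@(21, 9): e=[44,106,-2] → ·
    (5,5)@(11, 11): e=[36,6,106] → #
    (10,5)@(21, 11): e=[16,126,6] → #
    (11,5)@(23, 11): e=[12,150,-14] → ·
    (4,6)@(9, 13): e=[12,2,134] → #
    (7,6)@(15, 13): e=[0,74,74] → ·  [on edge]
  covered (18 px):
    · · · · · · · · · · · ·
    · · · · · · · · · · · ·
    · · · · · · · · # # · ·
    · · · · · · · # # # · ·
    · · · · · · # # # # · ·
    · · · · · # # # # # # ·
    · · · · # # # · · · · ·

Answer: [34,58,56]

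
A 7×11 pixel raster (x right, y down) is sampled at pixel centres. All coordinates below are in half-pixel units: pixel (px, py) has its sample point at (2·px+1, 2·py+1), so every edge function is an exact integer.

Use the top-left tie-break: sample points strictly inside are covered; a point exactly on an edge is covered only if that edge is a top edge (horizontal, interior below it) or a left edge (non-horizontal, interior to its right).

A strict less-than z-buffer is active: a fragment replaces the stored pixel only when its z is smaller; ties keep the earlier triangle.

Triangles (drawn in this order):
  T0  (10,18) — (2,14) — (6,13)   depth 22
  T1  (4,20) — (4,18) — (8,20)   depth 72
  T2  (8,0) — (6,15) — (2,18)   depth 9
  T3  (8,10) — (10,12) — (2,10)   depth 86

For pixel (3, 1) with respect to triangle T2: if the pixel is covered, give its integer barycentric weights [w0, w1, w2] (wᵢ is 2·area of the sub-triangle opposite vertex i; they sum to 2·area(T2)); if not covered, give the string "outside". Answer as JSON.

T0:
  2·area = 24
  edge (10, 18)→(2, 14): d=(-8,-4) top-left  bias=+0
  edge (2, 14)→(6, 13): d=(4,-1) top-left  bias=+0
  edge (6, 13)→(10, 18): d=(4,5) right/bottom  bias=-1
    (2,7)@(5, 15): e=[4,7,13] → X
    (3,7)@(7, 15): e=[12,9,3] → X
    (4,7)@(9, 15): e=[20,11,-7] → .
    (2,8)@(5, 17): e=[-12,15,21] → .
    (3,8)@(7, 17): e=[-4,17,11] → .
    (4,8)@(9, 17): e=[4,19,1] → X
    (5,8)@(11, 17): e=[12,21,-9] → .
    (4,9)@(9, 19): e=[-12,27,9] → .
  covered (3 px):
    . . . . . . .
    . . . . . . .
    . . . . . . .
    . . . . . . .
    . . . . . . .
    . . . . . . .
    . . . . . . .
    . . X X . . .
    . . . . X . .
    . . . . . . .
    . . . . . . .
T1:
  2·area = 8
  edge (4, 20)→(4, 18): d=(0,-2) top-left  bias=+0
  edge (4, 18)→(8, 20): d=(4,2) right/bottom  bias=-1
  edge (8, 20)→(4, 20): d=(-4,0) right/bottom  bias=-1
    (2,9)@(5, 19): e=[2,2,4] → X
    (3,9)@(7, 19): e=[6,-2,4] → .
    (2,10)@(5, 21): e=[2,10,-4] → .
  covered (1 px):
    . . . . . . .
    . . . . . . .
    . . . . . . .
    . . . . . . .
    . . . . . . .
    . . . . . . .
    . . . . . . .
    . . . . . . .
    . . . . . . .
    . . X . . . .
    . . . . . . .
T2:
  2·area = 54
  edge (8, 0)→(6, 15): d=(-2,15) right/bottom  bias=-1
  edge (6, 15)→(2, 18): d=(-4,3) right/bottom  bias=-1
  edge (2, 18)→(8, 0): d=(6,-18) top-left  bias=+0
    (3,1)@(7, 3): e=[9,45,0] → X  [on edge]
    (4,1)@(9, 3): e=[-21,39,36] → .
    (3,2)@(7, 5): e=[5,37,12] → X
    (4,2)@(9, 5): e=[-25,31,48] → .
    (3,3)@(7, 7): e=[1,29,24] → X
    (4,3)@(9, 7): e=[-29,23,60] → .
    (2,4)@(5, 9): e=[27,27,0] → X  [on edge]
    (3,4)@(7, 9): e=[-3,21,36] → .
    (2,5)@(5, 11): e=[23,19,12] → X
    (3,5)@(7, 11): e=[-7,13,48] → .
    (2,6)@(5, 13): e=[19,11,24] → X
    (3,6)@(7, 13): e=[-11,5,60] → .
    (1,7)@(3, 15): e=[45,9,0] → X  [on edge]
    (0,10)@(1, 21): e=[63,-9,0] → .  [on edge]
  covered (9 px):
    . . . . . . .
    . . . X . . .
    . . . X . . .
    . . . X . . .
    . . X . . . .
    . . X . . . .
    . . X . . . .
    . X X . . . .
    . X . . . . .
    . . . . . . .
    . . . . . . .
T3:
  2·area = 12
  edge (8, 10)→(10, 12): d=(2,2) right/bottom  bias=-1
  edge (10, 12)→(2, 10): d=(-8,-2) top-left  bias=+0
  edge (2, 10)→(8, 10): d=(6,0) top-left  bias=+0
    (0,1)@(1, 3): e=[0,54,-42] → .  [on edge]
    (1,2)@(3, 5): e=[0,42,-30] → .  [on edge]
    (2,3)@(5, 7): e=[0,30,-18] → .  [on edge]
    (3,4)@(7, 9): e=[0,18,-6] → .  [on edge]
    (3,5)@(7, 11): e=[4,2,6] → X
    (4,5)@(9, 11): e=[0,6,6] → .  [on edge]
    (3,6)@(7, 13): e=[8,-14,18] → .
    (5,6)@(11, 13): e=[0,-6,18] → .  [on edge]
    (6,7)@(13, 15): e=[0,-18,30] → .  [on edge]
  covered (1 px):
    . . . . . . .
    . . . . . . .
    . . . . . . .
    . . . . . . .
    . . . . . . .
    . . . X . . .
    . . . . . . .
    . . . . . . .
    . . . . . . .
    . . . . . . .
    . . . . . . .

Final: [45,0,9]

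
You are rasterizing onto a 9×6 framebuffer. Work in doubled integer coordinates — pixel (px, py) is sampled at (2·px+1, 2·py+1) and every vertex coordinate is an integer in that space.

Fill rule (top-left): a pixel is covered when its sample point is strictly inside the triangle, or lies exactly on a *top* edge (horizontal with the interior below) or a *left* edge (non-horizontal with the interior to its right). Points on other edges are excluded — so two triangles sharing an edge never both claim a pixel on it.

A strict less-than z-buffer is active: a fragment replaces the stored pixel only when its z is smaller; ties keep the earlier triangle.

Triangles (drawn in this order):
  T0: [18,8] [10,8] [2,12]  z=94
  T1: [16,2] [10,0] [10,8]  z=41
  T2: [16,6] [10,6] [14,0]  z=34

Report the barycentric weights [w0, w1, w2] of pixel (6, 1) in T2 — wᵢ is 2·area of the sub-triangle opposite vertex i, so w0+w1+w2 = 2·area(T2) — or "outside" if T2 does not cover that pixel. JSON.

T0:
  2·area = 32  (B↔C swapped to make it positive)
  edge (18, 8)→(2, 12): d=(-16,4) right/bottom  bias=-1
  edge (2, 12)→(10, 8): d=(8,-4) top-left  bias=+0
  edge (10, 8)→(18, 8): d=(8,0) top-left  bias=+0
    (4,4)@(9, 9): e=[20,4,8] → X
    (5,4)@(11, 9): e=[12,12,8] → X
    (6,4)@(13, 9): e=[4,20,8] → X
    (7,4)@(15, 9): e=[-4,28,8] → .
    (2,5)@(5, 11): e=[4,4,24] → X
    (3,5)@(7, 11): e=[-4,12,24] → .
    (4,5)@(9, 11): e=[-12,20,24] → .
    (5,5)@(11, 11): e=[-20,28,24] → .
    (6,5)@(13, 11): e=[-28,36,24] → .
  covered (4 px):
    . . . . . . . . .
    . . . . . . . . .
    . . . . . . . . .
    . . . . . . . . .
    . . . . X X X . .
    . . X . . . . . .
T1:
  2·area = 48  (B↔C swapped to make it positive)
  edge (16, 2)→(10, 8): d=(-6,6) right/bottom  bias=-1
  edge (10, 8)→(10, 0): d=(0,-8) top-left  bias=+0
  edge (10, 0)→(16, 2): d=(6,2) right/bottom  bias=-1
    (5,0)@(11, 1): e=[36,8,4] → X
    (6,0)@(13, 1): e=[24,24,0] → .  [on edge]
    (8,0)@(17, 1): e=[0,56,-8] → .  [on edge]
    (5,1)@(11, 3): e=[24,8,16] → X
    (6,1)@(13, 3): e=[12,24,12] → X
    (7,1)@(15, 3): e=[0,40,8] → .  [on edge]
    (5,2)@(11, 5): e=[12,8,28] → X
    (6,2)@(13, 5): e=[0,24,24] → .  [on edge]
    (5,3)@(11, 7): e=[0,8,40] → .  [on edge]
    (4,4)@(9, 9): e=[0,-8,56] → .  [on edge]
    (3,5)@(7, 11): e=[0,-24,72] → .  [on edge]
  covered (4 px):
    . . . . . X . . .
    . . . . . X X . .
    . . . . . X . . .
    . . . . . . . . .
    . . . . . . . . .
    . . . . . . . . .
T2:
  2·area = 36
  edge (16, 6)→(10, 6): d=(-6,0) right/bottom  bias=-1
  edge (10, 6)→(14, 0): d=(4,-6) top-left  bias=+0
  edge (14, 0)→(16, 6): d=(2,6) right/bottom  bias=-1
    (6,1)@(13, 3): e=[18,6,12] → X
    (7,1)@(15, 3): e=[18,18,0] → .  [on edge]
    (5,2)@(11, 5): e=[6,2,28] → X
    (7,2)@(15, 5): e=[6,26,4] → X
    (8,2)@(17, 5): e=[6,38,-8] → .
    (5,3)@(11, 7): e=[-6,10,32] → .
    (6,3)@(13, 7): e=[-6,22,20] → .
    (7,3)@(15, 7): e=[-6,34,8] → .
    (8,4)@(17, 9): e=[-18,54,0] → .  [on edge]
  covered (4 px):
    . . . . . . . . .
    . . . . . . X . .
    . . . . . X X X .
    . . . . . . . . .
    . . . . . . . . .
    . . . . . . . . .

Result: [6,12,18]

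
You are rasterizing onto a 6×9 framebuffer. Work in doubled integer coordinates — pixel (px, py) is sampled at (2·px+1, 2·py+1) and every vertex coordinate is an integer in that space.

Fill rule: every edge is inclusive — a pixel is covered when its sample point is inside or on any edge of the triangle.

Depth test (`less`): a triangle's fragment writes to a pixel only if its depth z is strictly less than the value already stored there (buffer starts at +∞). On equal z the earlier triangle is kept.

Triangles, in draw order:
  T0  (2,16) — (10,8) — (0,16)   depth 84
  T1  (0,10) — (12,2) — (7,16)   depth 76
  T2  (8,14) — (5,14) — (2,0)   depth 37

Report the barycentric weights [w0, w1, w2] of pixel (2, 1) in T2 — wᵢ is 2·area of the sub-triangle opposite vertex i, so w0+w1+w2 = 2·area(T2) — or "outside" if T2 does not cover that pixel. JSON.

T0:
  2·area = 16  (B↔C swapped to make it positive)
  edge (2, 16)→(0, 16): d=(-2,0) inclusive
  edge (0, 16)→(10, 8): d=(10,-8) inclusive
  edge (10, 8)→(2, 16): d=(-8,8) inclusive
    (5,3)@(11, 7): e=[18,-2,0] → ·  [on edge]
    (4,4)@(9, 9): e=[14,2,0] → █  [on edge]
    (5,4)@(11, 9): e=[14,18,-16] → ·
    (3,5)@(7, 11): e=[10,6,0] → █  [on edge]
    (4,5)@(9, 11): e=[10,22,-16] → ·
    (2,6)@(5, 13): e=[6,10,0] → █  [on edge]
    (3,6)@(7, 13): e=[6,26,-16] → ·
    (1,7)@(3, 15): e=[2,14,0] → █  [on edge]
    (2,7)@(5, 15): e=[2,30,-16] → ·
    (0,8)@(1, 17): e=[-2,18,0] → ·  [on edge]
    (1,8)@(3, 17): e=[-2,34,-16] → ·
  covered (4 px):
    · · · · · ·
    · · · · · ·
    · · · · · ·
    · · · · · ·
    · · · · █ ·
    · · · █ · ·
    · · █ · · ·
    · █ · · · ·
    · · · · · ·
T1:
  2·area = 128
  edge (0, 10)→(12, 2): d=(12,-8) inclusive
  edge (12, 2)→(7, 16): d=(-5,14) inclusive
  edge (7, 16)→(0, 10): d=(-7,-6) inclusive
    (5,1)@(11, 3): e=[4,9,115] → █
    (4,2)@(9, 5): e=[12,27,89] → █
    (5,2)@(11, 5): e=[28,-1,101] → ·
    (2,3)@(5, 7): e=[4,73,51] → █
    (3,3)@(7, 7): e=[20,45,63] → █
    (5,3)@(11, 7): e=[52,-11,87] → ·
    (1,4)@(3, 9): e=[12,91,25] → █
    (5,4)@(11, 9): e=[76,-21,73] → ·
    (1,5)@(3, 11): e=[36,81,11] → █
    (4,5)@(9, 11): e=[84,-3,47] → ·
    (1,6)@(3, 13): e=[60,71,-3] → ·
    (2,6)@(5, 13): e=[76,43,9] → █
  covered (15 px):
    · · · · · ·
    · · · · · █
    · · · · █ ·
    · · █ █ █ ·
    · █ █ █ █ ·
    · █ █ █ · ·
    · · █ █ · ·
    · · · █ · ·
    · · · · · ·
T2:
  2·area = 42
  edge (8, 14)→(5, 14): d=(-3,0) inclusive
  edge (5, 14)→(2, 0): d=(-3,-14) inclusive
  edge (2, 0)→(8, 14): d=(6,14) inclusive
    (1,1)@(3, 3): e=[33,5,4] → █
    (2,1)@(5, 3): e=[33,33,-24] → ·
    (1,2)@(3, 5): e=[27,-1,16] → ·
    (2,3)@(5, 7): e=[21,21,0] → █  [on edge]
    (3,3)@(7, 7): e=[21,49,-28] → ·
    (2,4)@(5, 9): e=[15,15,12] → █
    (3,4)@(7, 9): e=[15,43,-16] → ·
    (2,5)@(5, 11): e=[9,9,24] → █
    (3,5)@(7, 11): e=[9,37,-4] → ·
    (2,6)@(5, 13): e=[3,3,36] → █
    (3,6)@(7, 13): e=[3,31,8] → █
    (4,6)@(9, 13): e=[3,59,-20] → ·
  covered (6 px):
    · · · · · ·
    · █ · · · ·
    · · · · · ·
    · · █ · · ·
    · · █ · · ·
    · · █ · · ·
    · · █ █ · ·
    · · · · · ·
    · · · · · ·

Answer: "outside"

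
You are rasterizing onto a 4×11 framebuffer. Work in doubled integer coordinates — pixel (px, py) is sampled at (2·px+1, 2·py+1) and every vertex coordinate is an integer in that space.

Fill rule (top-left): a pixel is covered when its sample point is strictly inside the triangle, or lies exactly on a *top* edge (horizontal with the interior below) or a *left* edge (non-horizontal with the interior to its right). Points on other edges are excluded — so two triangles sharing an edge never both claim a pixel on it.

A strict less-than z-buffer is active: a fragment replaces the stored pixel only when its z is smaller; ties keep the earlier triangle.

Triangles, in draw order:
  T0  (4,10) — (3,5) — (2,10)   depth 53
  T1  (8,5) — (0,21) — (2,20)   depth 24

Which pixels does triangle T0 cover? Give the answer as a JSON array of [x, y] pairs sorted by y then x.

T0:
  2·area = 10  (B↔C swapped to make it positive)
  edge (4, 10)→(2, 10): d=(-2,0) right/bottom  bias=-1
  edge (2, 10)→(3, 5): d=(1,-5) top-left  bias=+0
  edge (3, 5)→(4, 10): d=(1,5) right/bottom  bias=-1
    (1,2)@(3, 5): e=[10,0,0] → ·  [on edge]
    (1,3)@(3, 7): e=[6,2,2] → #
    (2,3)@(5, 7): e=[6,12,-8] → ·
    (1,4)@(3, 9): e=[2,4,4] → #
    (2,4)@(5, 9): e=[2,14,-6] → ·
    (1,5)@(3, 11): e=[-2,6,6] → ·
    (0,7)@(1, 15): e=[-10,0,20] → ·  [on edge]
    (2,7)@(5, 15): e=[-10,20,0] → ·  [on edge]
  covered (2 px):
    · · · ·
    · · · ·
    · · · ·
    · # · ·
    · # · ·
    · · · ·
    · · · ·
    · · · ·
    · · · ·
    · · · ·
    · · · ·
T1:
  2·area = 24  (B↔C swapped to make it positive)
  edge (8, 5)→(2, 20): d=(-6,15) right/bottom  bias=-1
  edge (2, 20)→(0, 21): d=(-2,1) right/bottom  bias=-1
  edge (0, 21)→(8, 5): d=(8,-16) top-left  bias=+0
    (3,3)@(7, 7): e=[3,21,0] → #  [on edge]
    (3,4)@(7, 9): e=[-9,17,16] → ·
    (2,5)@(5, 11): e=[9,15,0] → #  [on edge]
    (3,5)@(7, 11): e=[-21,13,32] → ·
    (2,6)@(5, 13): e=[-3,11,16] → ·
    (1,7)@(3, 15): e=[15,9,0] → #  [on edge]
    (2,7)@(5, 15): e=[-15,7,32] → ·
    (1,8)@(3, 17): e=[3,5,16] → #
    (2,8)@(5, 17): e=[-27,3,48] → ·
    (0,9)@(1, 19): e=[21,3,0] → #  [on edge]
    (1,9)@(3, 19): e=[-9,1,32] → ·
    (0,10)@(1, 21): e=[9,-1,16] → ·
  covered (5 px):
    · · · ·
    · · · ·
    · · · ·
    · · · #
    · · · ·
    · · # ·
    · · · ·
    · # · ·
    · # · ·
    # · · ·
    · · · ·

Answer: [[1,3],[1,4]]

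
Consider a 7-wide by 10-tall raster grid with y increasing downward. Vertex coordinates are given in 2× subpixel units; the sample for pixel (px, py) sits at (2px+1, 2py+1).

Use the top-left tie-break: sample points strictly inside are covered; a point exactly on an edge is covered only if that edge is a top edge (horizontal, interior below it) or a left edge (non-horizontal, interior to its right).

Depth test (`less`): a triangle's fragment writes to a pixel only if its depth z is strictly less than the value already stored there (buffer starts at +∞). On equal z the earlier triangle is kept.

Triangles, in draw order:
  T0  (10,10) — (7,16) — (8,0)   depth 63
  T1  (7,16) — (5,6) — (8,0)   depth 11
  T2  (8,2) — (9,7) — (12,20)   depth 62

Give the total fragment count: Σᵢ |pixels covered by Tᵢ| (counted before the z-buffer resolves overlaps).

T0:
  2·area = 42
  edge (10, 10)→(7, 16): d=(-3,6) right/bottom  bias=-1
  edge (7, 16)→(8, 0): d=(1,-16) top-left  bias=+0
  edge (8, 0)→(10, 10): d=(2,10) right/bottom  bias=-1
    (4,2)@(9, 5): e=[21,21,0] → .  [on edge]
    (4,3)@(9, 7): e=[15,23,4] → X
    (5,3)@(11, 7): e=[3,55,-16] → .
    (4,4)@(9, 9): e=[9,25,8] → X
    (5,4)@(11, 9): e=[-3,57,-12] → .
    (4,5)@(9, 11): e=[3,27,12] → X
    (5,5)@(11, 11): e=[-9,59,-8] → .
    (4,6)@(9, 13): e=[-3,29,16] → .
    (5,7)@(11, 15): e=[-21,63,0] → .  [on edge]
  covered (3 px):
    . . . . . . .
    . . . . . . .
    . . . . . . .
    . . . . X . .
    . . . . X . .
    . . . . X . .
    . . . . . . .
    . . . . . . .
    . . . . . . .
    . . . . . . .
T1:
  2·area = 42
  edge (7, 16)→(5, 6): d=(-2,-10) top-left  bias=+0
  edge (5, 6)→(8, 0): d=(3,-6) top-left  bias=+0
  edge (8, 0)→(7, 16): d=(-1,16) right/bottom  bias=-1
    (3,1)@(7, 3): e=[26,3,13] → X
    (4,1)@(9, 3): e=[46,15,-19] → .
    (3,2)@(7, 5): e=[22,9,11] → X
    (4,2)@(9, 5): e=[42,21,-21] → .
    (3,3)@(7, 7): e=[18,15,9] → X
    (4,3)@(9, 7): e=[38,27,-23] → .
    (3,4)@(7, 9): e=[14,21,7] → X
    (4,4)@(9, 9): e=[34,33,-25] → .
    (3,5)@(7, 11): e=[10,27,5] → X
    (4,5)@(9, 11): e=[30,39,-27] → .
    (3,6)@(7, 13): e=[6,33,3] → X
    (4,6)@(9, 13): e=[26,45,-29] → .
  covered (7 px):
    . . . . . . .
    . . . X . . .
    . . . X . . .
    . . . X . . .
    . . . X . . .
    . . . X . . .
    . . . X . . .
    . . . X . . .
    . . . . . . .
    . . . . . . .
T2:
  2·area = 2  (B↔C swapped to make it positive)
  edge (8, 2)→(12, 20): d=(4,18) right/bottom  bias=-1
  edge (12, 20)→(9, 7): d=(-3,-13) top-left  bias=+0
  edge (9, 7)→(8, 2): d=(-1,-5) top-left  bias=+0
    (4,3)@(9, 7): e=[2,0,0] → X  [on edge]
    (5,3)@(11, 7): e=[-34,26,10] → .
    (4,4)@(9, 9): e=[10,-6,-2] → .
    (5,8)@(11, 17): e=[6,-4,0] → .  [on edge]
  covered (1 px):
    . . . . . . .
    . . . . . . .
    . . . . . . .
    . . . . X . .
    . . . . . . .
    . . . . . . .
    . . . . . . .
    . . . . . . .
    . . . . . . .
    . . . . . . .

Result: 11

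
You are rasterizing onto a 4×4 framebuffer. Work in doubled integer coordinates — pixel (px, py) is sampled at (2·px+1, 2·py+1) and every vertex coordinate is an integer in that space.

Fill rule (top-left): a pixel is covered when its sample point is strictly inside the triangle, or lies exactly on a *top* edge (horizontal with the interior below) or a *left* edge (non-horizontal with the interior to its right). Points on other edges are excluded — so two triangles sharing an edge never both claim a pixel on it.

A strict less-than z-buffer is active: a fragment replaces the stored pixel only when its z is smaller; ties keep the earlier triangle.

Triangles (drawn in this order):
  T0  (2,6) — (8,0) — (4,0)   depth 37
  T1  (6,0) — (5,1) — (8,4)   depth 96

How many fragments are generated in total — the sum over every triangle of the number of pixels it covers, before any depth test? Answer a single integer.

T0:
  2·area = 24  (B↔C swapped to make it positive)
  edge (2, 6)→(4, 0): d=(2,-6) top-left  bias=+0
  edge (4, 0)→(8, 0): d=(4,0) top-left  bias=+0
  edge (8, 0)→(2, 6): d=(-6,6) right/bottom  bias=-1
    (2,0)@(5, 1): e=[8,4,12] → X
    (3,0)@(7, 1): e=[20,4,0] → .  [on edge]
    (1,1)@(3, 3): e=[0,12,12] → X  [on edge]
    (2,1)@(5, 3): e=[12,12,0] → .  [on edge]
    (1,2)@(3, 5): e=[4,20,0] → .  [on edge]
    (0,3)@(1, 7): e=[-4,28,0] → .  [on edge]
  covered (2 px):
    . . X .
    . X . .
    . . . .
    . . . .
T1:
  2·area = 6  (B↔C swapped to make it positive)
  edge (6, 0)→(8, 4): d=(2,4) right/bottom  bias=-1
  edge (8, 4)→(5, 1): d=(-3,-3) top-left  bias=+0
  edge (5, 1)→(6, 0): d=(1,-1) top-left  bias=+0
    (2,0)@(5, 1): e=[6,0,0] → X  [on edge]
    (3,0)@(7, 1): e=[-2,6,2] → .
    (1,1)@(3, 3): e=[18,-12,0] → .  [on edge]
    (2,1)@(5, 3): e=[10,-6,2] → .
    (3,1)@(7, 3): e=[2,0,4] → X  [on edge]
    (0,2)@(1, 5): e=[30,-24,0] → .  [on edge]
    (3,2)@(7, 5): e=[6,-6,6] → .
  covered (2 px):
    . . X .
    . . . X
    . . . .
    . . . .

Final: 4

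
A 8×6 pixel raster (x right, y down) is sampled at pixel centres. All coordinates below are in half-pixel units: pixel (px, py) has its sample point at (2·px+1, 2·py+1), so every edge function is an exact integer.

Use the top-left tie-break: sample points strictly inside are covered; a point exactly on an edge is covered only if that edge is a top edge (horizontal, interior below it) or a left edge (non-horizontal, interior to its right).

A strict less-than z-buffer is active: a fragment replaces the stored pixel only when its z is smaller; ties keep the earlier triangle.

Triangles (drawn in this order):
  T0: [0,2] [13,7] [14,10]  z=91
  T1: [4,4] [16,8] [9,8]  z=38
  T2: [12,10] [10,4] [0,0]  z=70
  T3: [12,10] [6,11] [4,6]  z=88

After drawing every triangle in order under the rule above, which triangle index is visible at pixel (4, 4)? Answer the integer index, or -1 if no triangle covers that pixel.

T0:
  2·area = 34
  edge (0, 2)→(13, 7): d=(13,5) right/bottom  bias=-1
  edge (13, 7)→(14, 10): d=(1,3) right/bottom  bias=-1
  edge (14, 10)→(0, 2): d=(-14,-8) top-left  bias=+0
    (5,0)@(11, 1): e=[-68,0,102] → ·  [on edge]
    (3,2)@(7, 5): e=[4,16,14] → #
    (4,2)@(9, 5): e=[-6,10,30] → ·
    (3,3)@(7, 7): e=[30,18,-14] → ·
    (4,3)@(9, 7): e=[20,12,2] → #
    (5,3)@(11, 7): e=[10,6,18] → #
    (6,3)@(13, 7): e=[0,0,34] → ·  [on edge]
    (4,4)@(9, 9): e=[46,14,-26] → ·
    (5,4)@(11, 9): e=[36,8,-10] → ·
    (6,4)@(13, 9): e=[26,2,6] → #
    (7,4)@(15, 9): e=[16,-4,22] → ·
    (6,5)@(13, 11): e=[52,4,-22] → ·
  covered (4 px):
    · · · · · · · ·
    · · · · · · · ·
    · · · # · · · ·
    · · · · # # · ·
    · · · · · · # ·
    · · · · · · · ·
T1:
  2·area = 28
  edge (4, 4)→(16, 8): d=(12,4) right/bottom  bias=-1
  edge (16, 8)→(9, 8): d=(-7,0) right/bottom  bias=-1
  edge (9, 8)→(4, 4): d=(-5,-4) top-left  bias=+0
    (0,1)@(1, 3): e=[0,35,-7] → ·  [on edge]
    (3,2)@(7, 5): e=[0,21,7] → ·  [on edge]
    (4,3)@(9, 7): e=[16,7,5] → #
    (5,3)@(11, 7): e=[8,7,13] → #
    (6,3)@(13, 7): e=[0,7,21] → ·  [on edge]
    (4,4)@(9, 9): e=[40,-7,-5] → ·
    (5,4)@(11, 9): e=[32,-7,3] → ·
  covered (2 px):
    · · · · · · · ·
    · · · · · · · ·
    · · · · · · · ·
    · · · · # # · ·
    · · · · · · · ·
    · · · · · · · ·
T2:
  2·area = 52  (B↔C swapped to make it positive)
  edge (12, 10)→(0, 0): d=(-12,-10) top-left  bias=+0
  edge (0, 0)→(10, 4): d=(10,4) right/bottom  bias=-1
  edge (10, 4)→(12, 10): d=(2,6) right/bottom  bias=-1
    (4,0)@(9, 1): e=[78,-26,0] → ·  [on edge]
    (2,1)@(5, 3): e=[14,10,28] → #
    (3,1)@(7, 3): e=[34,2,16] → #
    (4,1)@(9, 3): e=[54,-6,4] → ·
    (2,2)@(5, 5): e=[-10,30,32] → ·
    (3,2)@(7, 5): e=[10,22,20] → #
    (4,2)@(9, 5): e=[30,14,8] → #
    (5,2)@(11, 5): e=[50,6,-4] → ·
    (3,3)@(7, 7): e=[-14,42,24] → ·
    (4,3)@(9, 7): e=[6,34,12] → #
    (5,3)@(11, 7): e=[26,26,0] → ·  [on edge]
    (4,4)@(9, 9): e=[-18,54,16] → ·
  covered (6 px):
    · · · · · · · ·
    · · # # · · · ·
    · · · # # · · ·
    · · · · # · · ·
    · · · · · # · ·
    · · · · · · · ·
T3:
  2·area = 32
  edge (12, 10)→(6, 11): d=(-6,1) right/bottom  bias=-1
  edge (6, 11)→(4, 6): d=(-2,-5) top-left  bias=+0
  edge (4, 6)→(12, 10): d=(8,4) right/bottom  bias=-1
    (2,3)@(5, 7): e=[25,3,4] → #
    (3,3)@(7, 7): e=[23,13,-4] → ·
    (2,4)@(5, 9): e=[13,-1,20] → ·
    (3,4)@(7, 9): e=[11,9,12] → #
    (4,4)@(9, 9): e=[9,19,4] → #
    (5,4)@(11, 9): e=[7,29,-4] → ·
    (3,5)@(7, 11): e=[-1,5,28] → ·
    (4,5)@(9, 11): e=[-3,15,20] → ·
  covered (3 px):
    · · · · · · · ·
    · · · · · · · ·
    · · · · · · · ·
    · · # · · · · ·
    · · · # # · · ·
    · · · · · · · ·

Z-buffer (winner per pixel, '.' = empty):
  . . . . . . . .
  . . 2 2 . . . .
  . . . 2 2 . . .
  . . 3 . 1 1 . .
  . . . 3 3 2 0 .
  . . . . . . . .

Final: 3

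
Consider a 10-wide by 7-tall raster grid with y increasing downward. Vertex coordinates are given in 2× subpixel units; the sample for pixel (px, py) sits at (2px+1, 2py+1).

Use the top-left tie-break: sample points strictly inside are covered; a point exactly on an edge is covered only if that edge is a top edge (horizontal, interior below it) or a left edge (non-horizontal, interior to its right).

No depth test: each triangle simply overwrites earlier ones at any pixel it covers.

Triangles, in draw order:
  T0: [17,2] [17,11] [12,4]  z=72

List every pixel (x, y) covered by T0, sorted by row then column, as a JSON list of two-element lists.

T0:
  2·area = 45
  edge (17, 2)→(17, 11): d=(0,9) right/bottom  bias=-1
  edge (17, 11)→(12, 4): d=(-5,-7) top-left  bias=+0
  edge (12, 4)→(17, 2): d=(5,-2) top-left  bias=+0
    (8,0)@(17, 1): e=[0,50,-5] → .  [on edge]
    (7,1)@(15, 3): e=[18,26,1] → X
    (8,1)@(17, 3): e=[0,40,5] → .  [on edge]
    (6,2)@(13, 5): e=[36,2,7] → X
    (8,2)@(17, 5): e=[0,30,15] → .  [on edge]
    (6,3)@(13, 7): e=[36,-8,17] → .
    (7,3)@(15, 7): e=[18,6,21] → X
    (8,3)@(17, 7): e=[0,20,25] → .  [on edge]
    (7,4)@(15, 9): e=[18,-4,31] → .
    (8,4)@(17, 9): e=[0,10,35] → .  [on edge]
    (8,5)@(17, 11): e=[0,0,45] → .  [on edge]
    (8,6)@(17, 13): e=[0,-10,55] → .  [on edge]
  covered (4 px):
    . . . . . . . . . .
    . . . . . . . X . .
    . . . . . . X X . .
    . . . . . . . X . .
    . . . . . . . . . .
    . . . . . . . . . .
    . . . . . . . . . .

Result: [[7,1],[6,2],[7,2],[7,3]]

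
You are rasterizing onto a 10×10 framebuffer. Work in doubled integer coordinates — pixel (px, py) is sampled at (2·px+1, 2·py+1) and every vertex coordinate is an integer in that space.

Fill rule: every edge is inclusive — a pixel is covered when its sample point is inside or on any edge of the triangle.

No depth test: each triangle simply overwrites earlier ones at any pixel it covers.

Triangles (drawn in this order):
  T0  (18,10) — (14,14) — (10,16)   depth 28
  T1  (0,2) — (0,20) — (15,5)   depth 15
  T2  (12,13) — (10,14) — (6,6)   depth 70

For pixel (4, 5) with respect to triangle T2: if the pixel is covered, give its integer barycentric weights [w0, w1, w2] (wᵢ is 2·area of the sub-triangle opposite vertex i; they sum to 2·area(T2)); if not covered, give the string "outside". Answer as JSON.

T0:
  2·area = 8
  edge (18, 10)→(14, 14): d=(-4,4) inclusive
  edge (14, 14)→(10, 16): d=(-4,2) inclusive
  edge (10, 16)→(18, 10): d=(8,-6) inclusive
    (9,4)@(19, 9): e=[0,10,-2] → .  [on edge]
    (8,5)@(17, 11): e=[0,6,2] → X  [on edge]
    (9,5)@(19, 11): e=[-8,2,14] → .
    (7,6)@(15, 13): e=[0,2,6] → X  [on edge]
    (8,6)@(17, 13): e=[-8,-2,18] → .
    (6,7)@(13, 15): e=[0,-2,10] → .  [on edge]
    (7,7)@(15, 15): e=[-8,-6,22] → .
    (5,8)@(11, 17): e=[0,-6,14] → .  [on edge]
    (4,9)@(9, 19): e=[0,-10,18] → .  [on edge]
  covered (2 px):
    . . . . . . . . . .
    . . . . . . . . . .
    . . . . . . . . . .
    . . . . . . . . . .
    . . . . . . . . . .
    . . . . . . . . X .
    . . . . . . . X . .
    . . . . . . . . . .
    . . . . . . . . . .
    . . . . . . . . . .
T1:
  2·area = 270  (B↔C swapped to make it positive)
  edge (0, 2)→(15, 5): d=(15,3) inclusive
  edge (15, 5)→(0, 20): d=(-15,15) inclusive
  edge (0, 20)→(0, 2): d=(0,-18) inclusive
    (9,0)@(19, 1): e=[-72,0,342] → .  [on edge]
    (0,1)@(1, 3): e=[12,240,18] → X
    (1,1)@(3, 3): e=[6,210,54] → X
    (2,1)@(5, 3): e=[0,180,90] → X  [on edge]
    (3,1)@(7, 3): e=[-6,150,126] → .
    (8,1)@(17, 3): e=[-36,0,306] → .  [on edge]
    (0,2)@(1, 5): e=[42,210,18] → X
    (3,2)@(7, 5): e=[24,120,126] → X
    (4,2)@(9, 5): e=[18,90,162] → X
    (5,2)@(11, 5): e=[12,60,198] → X
    (6,2)@(13, 5): e=[6,30,234] → X
    (7,2)@(15, 5): e=[0,0,270] → X  [on edge]
    (6,3)@(13, 7): e=[36,0,234] → X  [on edge]
    (5,4)@(11, 9): e=[72,0,198] → X  [on edge]
    (4,5)@(9, 11): e=[108,0,162] → X  [on edge]
    (3,6)@(7, 13): e=[144,0,126] → X  [on edge]
    (2,7)@(5, 15): e=[180,0,90] → X  [on edge]
    (1,8)@(3, 17): e=[216,0,54] → X  [on edge]
    (0,9)@(1, 19): e=[252,0,18] → X  [on edge]
  covered (39 px):
    . . . . . . . . . .
    X X X . . . . . . .
    X X X X X X X X . .
    X X X X X X X . . .
    X X X X X X . . . .
    X X X X X . . . . .
    X X X X . . . . . .
    X X X . . . . . . .
    X X . . . . . . . .
    X . . . . . . . . .
T2:
  2·area = 20
  edge (12, 13)→(10, 14): d=(-2,1) inclusive
  edge (10, 14)→(6, 6): d=(-4,-8) inclusive
  edge (6, 6)→(12, 13): d=(6,7) inclusive
    (4,5)@(9, 11): e=[7,4,9] → X
    (5,5)@(11, 11): e=[5,20,-5] → .
    (4,6)@(9, 13): e=[3,-4,21] → .
    (5,6)@(11, 13): e=[1,12,7] → X
    (6,6)@(13, 13): e=[-1,28,-7] → .
    (5,7)@(11, 15): e=[-3,4,19] → .
  covered (2 px):
    . . . . . . . . . .
    . . . . . . . . . .
    . . . . . . . . . .
    . . . . . . . . . .
    . . . . . . . . . .
    . . . . X . . . . .
    . . . . . X . . . .
    . . . . . . . . . .
    . . . . . . . . . .
    . . . . . . . . . .

Result: [4,9,7]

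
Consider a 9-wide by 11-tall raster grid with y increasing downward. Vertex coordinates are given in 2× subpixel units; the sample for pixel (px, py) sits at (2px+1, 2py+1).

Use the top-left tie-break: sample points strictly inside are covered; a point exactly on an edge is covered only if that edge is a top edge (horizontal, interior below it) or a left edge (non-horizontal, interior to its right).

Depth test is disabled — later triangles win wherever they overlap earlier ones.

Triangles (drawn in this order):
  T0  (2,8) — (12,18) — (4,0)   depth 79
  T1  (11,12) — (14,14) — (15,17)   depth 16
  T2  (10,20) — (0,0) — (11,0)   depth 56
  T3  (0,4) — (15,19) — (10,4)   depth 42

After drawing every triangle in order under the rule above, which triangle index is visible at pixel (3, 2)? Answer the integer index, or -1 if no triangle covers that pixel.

T0:
  2·area = 100  (B↔C swapped to make it positive)
  edge (2, 8)→(4, 0): d=(2,-8) top-left  bias=+0
  edge (4, 0)→(12, 18): d=(8,18) right/bottom  bias=-1
  edge (12, 18)→(2, 8): d=(-10,-10) top-left  bias=+0
    (2,1)@(5, 3): e=[14,6,80] → X
    (3,1)@(7, 3): e=[30,-30,100] → .
    (1,2)@(3, 5): e=[2,58,40] → X
    (3,2)@(7, 5): e=[34,-14,80] → .
    (0,3)@(1, 7): e=[-10,110,0] → .  [on edge]
    (1,3)@(3, 7): e=[6,74,20] → X
    (3,3)@(7, 7): e=[38,2,60] → X
    (4,3)@(9, 7): e=[54,-34,80] → .
    (1,4)@(3, 9): e=[10,90,0] → X  [on edge]
    (4,4)@(9, 9): e=[58,-18,60] → .
    (1,5)@(3, 11): e=[14,106,-20] → .
    (2,5)@(5, 11): e=[30,70,0] → X  [on edge]
    (3,6)@(7, 13): e=[50,50,0] → X  [on edge]
    (4,7)@(9, 15): e=[70,30,0] → X  [on edge]
    (5,8)@(11, 17): e=[90,10,0] → X  [on edge]
    (6,9)@(13, 19): e=[110,-10,0] → .  [on edge]
    (7,10)@(15, 21): e=[130,-30,0] → .  [on edge]
  covered (15 px):
    . . . . . . . . .
    . . X . . . . . .
    . X X . . . . . .
    . X X X . . . . .
    . X X X . . . . .
    . . X X . . . . .
    . . . X X . . . .
    . . . . X . . . .
    . . . . . X . . .
    . . . . . . . . .
    . . . . . . . . .
T1:
  2·area = 7
  edge (11, 12)→(14, 14): d=(3,2) right/bottom  bias=-1
  edge (14, 14)→(15, 17): d=(1,3) right/bottom  bias=-1
  edge (15, 17)→(11, 12): d=(-4,-5) top-left  bias=+0
    (5,2)@(11, 5): e=[-21,0,28] → .  [on edge]
    (3,3)@(7, 7): e=[-7,14,0] → .  [on edge]
    (6,5)@(13, 11): e=[-7,0,14] → .  [on edge]
    (7,8)@(15, 17): e=[7,0,0] → .  [on edge]
  covered (0 px):
    . . . . . . . . .
    . . . . . . . . .
    . . . . . . . . .
    . . . . . . . . .
    . . . . . . . . .
    . . . . . . . . .
    . . . . . . . . .
    . . . . . . . . .
    . . . . . . . . .
    . . . . . . . . .
    . . . . . . . . .
T2:
  2·area = 220
  edge (10, 20)→(0, 0): d=(-10,-20) top-left  bias=+0
  edge (0, 0)→(11, 0): d=(11,0) top-left  bias=+0
  edge (11, 0)→(10, 20): d=(-1,20) right/bottom  bias=-1
    (0,0)@(1, 1): e=[10,11,199] → X
    (1,0)@(3, 1): e=[50,11,159] → X
    (2,0)@(5, 1): e=[90,11,119] → X
    (3,0)@(7, 1): e=[130,11,79] → X
    (4,0)@(9, 1): e=[170,11,39] → X
    (5,0)@(11, 1): e=[210,11,-1] → .
    (0,1)@(1, 3): e=[-10,33,197] → .
    (1,1)@(3, 3): e=[30,33,157] → X
    (5,1)@(11, 3): e=[190,33,-3] → .
    (1,2)@(3, 5): e=[10,55,155] → X
    (5,2)@(11, 5): e=[170,55,-5] → .
    (1,3)@(3, 7): e=[-10,77,153] → .
  covered (25 px):
    X X X X X . . . .
    . X X X X . . . .
    . X X X X . . . .
    . . X X X . . . .
    . . X X X . . . .
    . . . X X . . . .
    . . . X X . . . .
    . . . . X . . . .
    . . . . X . . . .
    . . . . . . . . .
    . . . . . . . . .
T3:
  2·area = 150  (B↔C swapped to make it positive)
  edge (0, 4)→(10, 4): d=(10,0) top-left  bias=+0
  edge (10, 4)→(15, 19): d=(5,15) right/bottom  bias=-1
  edge (15, 19)→(0, 4): d=(-15,-15) top-left  bias=+0
    (4,0)@(9, 1): e=[-30,0,180] → .  [on edge]
    (0,2)@(1, 5): e=[10,140,0] → X  [on edge]
    (1,2)@(3, 5): e=[10,110,30] → X
    (2,2)@(5, 5): e=[10,80,60] → X
    (3,2)@(7, 5): e=[10,50,90] → X
    (4,2)@(9, 5): e=[10,20,120] → X
    (5,2)@(11, 5): e=[10,-10,150] → .
    (0,3)@(1, 7): e=[30,150,-30] → .
    (1,3)@(3, 7): e=[30,120,0] → X  [on edge]
    (5,3)@(11, 7): e=[30,0,120] → .  [on edge]
    (1,4)@(3, 9): e=[50,130,-30] → .
    (2,4)@(5, 9): e=[50,100,0] → X  [on edge]
    (3,5)@(7, 11): e=[70,80,0] → X  [on edge]
    (4,6)@(9, 13): e=[90,60,0] → X  [on edge]
    (6,6)@(13, 13): e=[90,0,60] → .  [on edge]
    (5,7)@(11, 15): e=[110,40,0] → X  [on edge]
    (6,8)@(13, 17): e=[130,20,0] → X  [on edge]
    (7,9)@(15, 19): e=[150,0,0] → .  [on edge]
    (8,10)@(17, 21): e=[170,-20,0] → .  [on edge]
  covered (21 px):
    . . . . . . . . .
    . . . . . . . . .
    X X X X X . . . .
    . X X X X . . . .
    . . X X X X . . .
    . . . X X X . . .
    . . . . X X . . .
    . . . . . X X . .
    . . . . . . X . .
    . . . . . . . . .
    . . . . . . . . .

Z-buffer (winner per pixel, '.' = empty):
  2 2 2 2 2 . . . .
  . 2 2 2 2 . . . .
  3 3 3 3 3 . . . .
  . 3 3 3 3 . . . .
  . 0 3 3 3 3 . . .
  . . 0 3 3 3 . . .
  . . . 2 3 3 . . .
  . . . . 2 3 3 . .
  . . . . 2 0 3 . .
  . . . . . . . . .
  . . . . . . . . .

Result: 3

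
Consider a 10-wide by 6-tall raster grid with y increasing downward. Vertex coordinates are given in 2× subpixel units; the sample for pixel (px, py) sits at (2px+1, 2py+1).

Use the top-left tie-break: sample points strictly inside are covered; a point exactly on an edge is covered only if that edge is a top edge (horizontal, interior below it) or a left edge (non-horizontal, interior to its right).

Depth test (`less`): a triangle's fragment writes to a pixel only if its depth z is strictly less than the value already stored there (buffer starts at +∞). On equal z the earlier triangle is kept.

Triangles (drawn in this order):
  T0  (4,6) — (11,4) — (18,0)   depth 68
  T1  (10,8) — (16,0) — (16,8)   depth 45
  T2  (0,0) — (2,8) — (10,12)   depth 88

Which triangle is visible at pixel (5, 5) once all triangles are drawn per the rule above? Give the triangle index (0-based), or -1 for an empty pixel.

T0:
  2·area = 14  (B↔C swapped to make it positive)
  edge (4, 6)→(18, 0): d=(14,-6) top-left  bias=+0
  edge (18, 0)→(11, 4): d=(-7,4) right/bottom  bias=-1
  edge (11, 4)→(4, 6): d=(-7,2) right/bottom  bias=-1
    (5,1)@(11, 3): e=[0,7,7] → #  [on edge]
    (6,1)@(13, 3): e=[12,-1,3] → ·
    (3,2)@(7, 5): e=[4,9,1] → #
    (4,2)@(9, 5): e=[16,1,-3] → ·
    (5,2)@(11, 5): e=[28,-7,-7] → ·
    (3,3)@(7, 7): e=[32,-5,-13] → ·
  covered (2 px):
    · · · · · · · · · ·
    · · · · · # · · · ·
    · · · # · · · · · ·
    · · · · · · · · · ·
    · · · · · · · · · ·
    · · · · · · · · · ·
T1:
  2·area = 48
  edge (10, 8)→(16, 0): d=(6,-8) top-left  bias=+0
  edge (16, 0)→(16, 8): d=(0,8) right/bottom  bias=-1
  edge (16, 8)→(10, 8): d=(-6,0) right/bottom  bias=-1
    (7,1)@(15, 3): e=[10,8,30] → #
    (8,1)@(17, 3): e=[26,-8,30] → ·
    (6,2)@(13, 5): e=[6,24,18] → #
    (8,2)@(17, 5): e=[38,-8,18] → ·
    (5,3)@(11, 7): e=[2,40,6] → #
    (8,3)@(17, 7): e=[50,-8,6] → ·
    (5,4)@(11, 9): e=[14,40,-6] → ·
    (6,4)@(13, 9): e=[30,24,-6] → ·
    (7,4)@(15, 9): e=[46,8,-6] → ·
  covered (6 px):
    · · · · · · · · · ·
    · · · · · · · # · ·
    · · · · · · # # · ·
    · · · · · # # # · ·
    · · · · · · · · · ·
    · · · · · · · · · ·
T2:
  2·area = 56  (B↔C swapped to make it positive)
  edge (0, 0)→(10, 12): d=(10,12) right/bottom  bias=-1
  edge (10, 12)→(2, 8): d=(-8,-4) top-left  bias=+0
  edge (2, 8)→(0, 0): d=(-2,-8) top-left  bias=+0
    (0,1)@(1, 3): e=[18,36,2] → #
    (1,1)@(3, 3): e=[-6,44,18] → ·
    (0,2)@(1, 5): e=[38,20,-2] → ·
    (1,2)@(3, 5): e=[14,28,14] → #
    (2,2)@(5, 5): e=[-10,36,30] → ·
    (1,3)@(3, 7): e=[34,12,10] → #
    (2,3)@(5, 7): e=[10,20,26] → #
    (3,3)@(7, 7): e=[-14,28,42] → ·
    (1,4)@(3, 9): e=[54,-4,6] → ·
    (2,4)@(5, 9): e=[30,4,22] → #
    (3,4)@(7, 9): e=[6,12,38] → #
    (4,4)@(9, 9): e=[-18,20,54] → ·
  covered (7 px):
    · · · · · · · · · ·
    # · · · · · · · · ·
    · # · · · · · · · ·
    · # # · · · · · · ·
    · · # # · · · · · ·
    · · · · # · · · · ·

Z-buffer (winner per pixel, '.' = empty):
  . . . . . . . . . .
  2 . . . . 0 . 1 . .
  . 2 . 0 . . 1 1 . .
  . 2 2 . . 1 1 1 . .
  . . 2 2 . . . . . .
  . . . . 2 . . . . .

Result: -1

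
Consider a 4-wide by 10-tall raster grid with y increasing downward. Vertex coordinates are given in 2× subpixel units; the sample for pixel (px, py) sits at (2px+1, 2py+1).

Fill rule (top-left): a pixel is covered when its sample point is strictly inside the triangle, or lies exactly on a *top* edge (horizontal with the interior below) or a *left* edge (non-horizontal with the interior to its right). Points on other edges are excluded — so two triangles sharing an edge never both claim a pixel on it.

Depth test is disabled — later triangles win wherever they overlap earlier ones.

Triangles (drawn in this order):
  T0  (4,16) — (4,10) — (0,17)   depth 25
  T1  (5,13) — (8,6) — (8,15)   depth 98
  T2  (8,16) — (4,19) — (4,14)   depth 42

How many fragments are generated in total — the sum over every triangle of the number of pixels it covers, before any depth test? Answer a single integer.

T0:
  2·area = 24  (B↔C swapped to make it positive)
  edge (4, 16)→(0, 17): d=(-4,1) right/bottom  bias=-1
  edge (0, 17)→(4, 10): d=(4,-7) top-left  bias=+0
  edge (4, 10)→(4, 16): d=(0,6) right/bottom  bias=-1
    (1,6)@(3, 13): e=[13,5,6] → #
    (2,6)@(5, 13): e=[11,19,-6] → ·
    (1,7)@(3, 15): e=[5,13,6] → #
    (2,7)@(5, 15): e=[3,27,-6] → ·
    (1,8)@(3, 17): e=[-3,21,6] → ·
  covered (2 px):
    · · · ·
    · · · ·
    · · · ·
    · · · ·
    · · · ·
    · · · ·
    · # · ·
    · # · ·
    · · · ·
    · · · ·
T1:
  2·area = 27
  edge (5, 13)→(8, 6): d=(3,-7) top-left  bias=+0
  edge (8, 6)→(8, 15): d=(0,9) right/bottom  bias=-1
  edge (8, 15)→(5, 13): d=(-3,-2) top-left  bias=+0
    (3,4)@(7, 9): e=[2,9,16] → #
    (3,5)@(7, 11): e=[8,9,10] → #
    (2,6)@(5, 13): e=[0,27,0] → #  [on edge]
    (2,7)@(5, 15): e=[6,27,-6] → ·
    (3,7)@(7, 15): e=[20,9,-2] → ·
  covered (4 px):
    · · · ·
    · · · ·
    · · · ·
    · · · ·
    · · · #
    · · · #
    · · # #
    · · · ·
    · · · ·
    · · · ·
T2:
  2·area = 20
  edge (8, 16)→(4, 19): d=(-4,3) right/bottom  bias=-1
  edge (4, 19)→(4, 14): d=(0,-5) top-left  bias=+0
  edge (4, 14)→(8, 16): d=(4,2) right/bottom  bias=-1
    (2,7)@(5, 15): e=[13,5,2] → #
    (3,7)@(7, 15): e=[7,15,-2] → ·
    (2,8)@(5, 17): e=[5,5,10] → #
    (3,8)@(7, 17): e=[-1,15,6] → ·
    (2,9)@(5, 19): e=[-3,5,18] → ·
  covered (2 px):
    · · · ·
    · · · ·
    · · · ·
    · · · ·
    · · · ·
    · · · ·
    · · · ·
    · · # ·
    · · # ·
    · · · ·

Result: 8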